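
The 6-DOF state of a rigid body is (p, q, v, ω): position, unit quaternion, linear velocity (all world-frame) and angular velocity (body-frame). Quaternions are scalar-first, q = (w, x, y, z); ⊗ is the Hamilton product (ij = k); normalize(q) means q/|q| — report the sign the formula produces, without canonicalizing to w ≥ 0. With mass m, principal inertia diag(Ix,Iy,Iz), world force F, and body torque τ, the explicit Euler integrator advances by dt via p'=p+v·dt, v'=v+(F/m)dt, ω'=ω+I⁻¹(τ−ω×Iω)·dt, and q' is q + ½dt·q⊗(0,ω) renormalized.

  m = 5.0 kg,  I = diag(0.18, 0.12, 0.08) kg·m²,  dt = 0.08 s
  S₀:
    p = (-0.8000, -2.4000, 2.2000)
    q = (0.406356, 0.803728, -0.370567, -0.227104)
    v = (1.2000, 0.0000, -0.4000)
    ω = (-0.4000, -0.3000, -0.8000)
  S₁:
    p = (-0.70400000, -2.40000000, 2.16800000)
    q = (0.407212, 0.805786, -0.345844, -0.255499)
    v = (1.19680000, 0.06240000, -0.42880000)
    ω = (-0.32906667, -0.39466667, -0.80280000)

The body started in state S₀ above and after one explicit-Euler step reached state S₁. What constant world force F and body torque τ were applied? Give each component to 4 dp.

v₁ − v₀ = (-0.00320000, 0.06240000, -0.02880000)
m·(v₁−v₀)/dt = (-0.2000, 3.9000, -1.8000)
rate change Δω = (0.07093333, -0.09466667, -0.00280000)
precession coupling = (-0.0096, 0.0320, -0.0072)
I·α + gyro = (0.1500, -0.1100, -0.0100)

F = (-0.2000, 3.9000, -1.8000)
τ = (0.1500, -0.1100, -0.0100)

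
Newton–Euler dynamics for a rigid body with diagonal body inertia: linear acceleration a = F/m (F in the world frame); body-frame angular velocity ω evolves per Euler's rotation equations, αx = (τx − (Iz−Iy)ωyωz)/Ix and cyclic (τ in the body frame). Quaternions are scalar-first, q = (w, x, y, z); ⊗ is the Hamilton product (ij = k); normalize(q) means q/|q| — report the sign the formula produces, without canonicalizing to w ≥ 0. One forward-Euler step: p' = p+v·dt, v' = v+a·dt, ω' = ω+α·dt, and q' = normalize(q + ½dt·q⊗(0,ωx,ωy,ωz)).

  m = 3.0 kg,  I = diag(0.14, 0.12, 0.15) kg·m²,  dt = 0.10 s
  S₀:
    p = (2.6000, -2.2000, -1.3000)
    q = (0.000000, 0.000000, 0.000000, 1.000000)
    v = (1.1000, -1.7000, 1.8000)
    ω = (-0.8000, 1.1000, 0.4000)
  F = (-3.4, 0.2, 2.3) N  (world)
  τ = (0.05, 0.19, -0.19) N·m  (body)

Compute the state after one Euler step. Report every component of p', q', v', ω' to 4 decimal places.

p' = (2.7100, -2.3700, -1.1200)
q' = (-0.0199, -0.0549, -0.0399, 0.9975)
v' = (0.9867, -1.6933, 1.8767)
ω' = (-0.7737, 1.2557, 0.2616)

(τ − ω×Iω)/I = (0.2629, 1.5567, -1.3840)
ω' = ω + α·dt = (-0.7737, 1.2557, 0.2616)
q⊗(0,ω) = (-0.4000000, -1.1000000, -0.8000000, 0.0000000)
q' = normalize(q + ½dt·q⊗(0,ω)) = (-0.0199, -0.0549, -0.0399, 0.9975)
linear accel F/m = (-1.1333, 0.0667, 0.7667)
new position p' = (2.7100, -2.3700, -1.1200)
new velocity v' = (0.9867, -1.6933, 1.8767)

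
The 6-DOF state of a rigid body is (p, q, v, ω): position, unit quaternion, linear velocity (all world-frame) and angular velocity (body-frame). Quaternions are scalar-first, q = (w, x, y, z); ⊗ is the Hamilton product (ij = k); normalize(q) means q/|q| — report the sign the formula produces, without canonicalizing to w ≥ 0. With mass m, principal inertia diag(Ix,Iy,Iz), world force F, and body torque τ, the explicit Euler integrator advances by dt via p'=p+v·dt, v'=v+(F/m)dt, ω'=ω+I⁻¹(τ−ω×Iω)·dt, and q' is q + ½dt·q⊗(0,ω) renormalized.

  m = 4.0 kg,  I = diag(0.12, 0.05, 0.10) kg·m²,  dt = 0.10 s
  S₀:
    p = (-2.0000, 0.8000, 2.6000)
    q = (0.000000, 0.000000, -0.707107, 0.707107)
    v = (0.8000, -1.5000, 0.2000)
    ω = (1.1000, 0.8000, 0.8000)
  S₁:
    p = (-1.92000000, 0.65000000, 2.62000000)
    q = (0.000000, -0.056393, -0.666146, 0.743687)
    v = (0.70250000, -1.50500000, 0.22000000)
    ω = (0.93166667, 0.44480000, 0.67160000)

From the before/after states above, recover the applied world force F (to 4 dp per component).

v₁ − v₀ = (-0.09750000, -0.00500000, 0.02000000)
m·(v₁−v₀)/dt = (-3.9000, -0.2000, 0.8000)

F = (-3.9000, -0.2000, 0.8000)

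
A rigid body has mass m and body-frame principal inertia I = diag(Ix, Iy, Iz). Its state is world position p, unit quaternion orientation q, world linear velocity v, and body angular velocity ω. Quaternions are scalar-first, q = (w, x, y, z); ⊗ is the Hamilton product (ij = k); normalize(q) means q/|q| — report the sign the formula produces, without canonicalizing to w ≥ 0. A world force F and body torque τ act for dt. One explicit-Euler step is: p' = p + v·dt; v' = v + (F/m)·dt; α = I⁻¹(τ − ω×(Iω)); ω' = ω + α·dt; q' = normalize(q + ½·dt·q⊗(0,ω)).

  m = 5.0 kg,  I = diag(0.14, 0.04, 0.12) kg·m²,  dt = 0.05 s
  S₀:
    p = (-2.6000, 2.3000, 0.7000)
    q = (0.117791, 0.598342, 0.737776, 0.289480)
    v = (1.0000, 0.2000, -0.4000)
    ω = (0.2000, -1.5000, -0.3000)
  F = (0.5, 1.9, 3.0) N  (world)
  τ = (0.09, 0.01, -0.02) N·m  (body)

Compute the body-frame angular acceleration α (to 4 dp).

α = (0.3857, 0.2800, -0.4167)

gyro term ω×Iω = (0.0360, -0.0012, 0.0300)
(τ − ω×Iω)/I = (0.3857, 0.2800, -0.4167)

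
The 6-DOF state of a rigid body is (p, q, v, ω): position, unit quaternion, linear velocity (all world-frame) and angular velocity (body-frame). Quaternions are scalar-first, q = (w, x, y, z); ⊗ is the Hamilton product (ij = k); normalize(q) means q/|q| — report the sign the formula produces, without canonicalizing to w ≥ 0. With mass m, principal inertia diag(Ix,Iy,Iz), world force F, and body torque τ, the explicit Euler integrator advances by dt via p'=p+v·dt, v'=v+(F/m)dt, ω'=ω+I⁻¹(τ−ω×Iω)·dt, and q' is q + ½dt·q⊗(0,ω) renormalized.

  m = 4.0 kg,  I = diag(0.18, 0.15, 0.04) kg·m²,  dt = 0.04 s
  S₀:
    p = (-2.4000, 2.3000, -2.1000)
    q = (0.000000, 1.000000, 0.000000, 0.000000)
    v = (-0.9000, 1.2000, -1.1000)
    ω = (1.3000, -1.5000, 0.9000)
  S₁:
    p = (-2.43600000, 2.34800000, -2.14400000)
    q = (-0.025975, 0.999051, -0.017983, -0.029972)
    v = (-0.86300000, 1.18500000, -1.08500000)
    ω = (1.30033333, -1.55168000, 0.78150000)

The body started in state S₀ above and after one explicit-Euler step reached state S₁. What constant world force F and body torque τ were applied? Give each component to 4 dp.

v₁ − v₀ = (0.03700000, -0.01500000, 0.01500000)
F = m·Δv/dt = (3.7000, -1.5000, 1.5000)
Δω = ω₁−ω₀ = (0.00033333, -0.05168000, -0.11850000)
I·α + gyro = (0.1500, -0.0300, -0.0600)

F = (3.7000, -1.5000, 1.5000)
τ = (0.1500, -0.0300, -0.0600)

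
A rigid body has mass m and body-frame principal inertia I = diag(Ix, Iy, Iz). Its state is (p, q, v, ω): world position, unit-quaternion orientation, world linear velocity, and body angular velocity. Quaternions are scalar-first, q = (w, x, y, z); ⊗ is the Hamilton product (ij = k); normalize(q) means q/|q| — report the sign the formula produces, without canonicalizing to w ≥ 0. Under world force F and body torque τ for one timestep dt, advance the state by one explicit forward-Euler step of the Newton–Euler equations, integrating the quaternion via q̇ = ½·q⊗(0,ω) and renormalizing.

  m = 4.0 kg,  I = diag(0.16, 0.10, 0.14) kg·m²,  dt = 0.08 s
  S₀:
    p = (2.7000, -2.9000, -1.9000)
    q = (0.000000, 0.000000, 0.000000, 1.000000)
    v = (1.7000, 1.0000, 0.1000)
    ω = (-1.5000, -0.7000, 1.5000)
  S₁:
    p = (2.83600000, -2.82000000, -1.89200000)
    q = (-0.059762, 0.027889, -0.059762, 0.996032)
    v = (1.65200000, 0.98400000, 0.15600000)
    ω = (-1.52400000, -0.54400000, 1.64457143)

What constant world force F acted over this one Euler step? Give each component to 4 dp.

F = (-2.4000, -0.8000, 2.8000)

Δv = v₁−v₀ = (-0.04800000, -0.01600000, 0.05600000)
F = m·Δv/dt = (-2.4000, -0.8000, 2.8000)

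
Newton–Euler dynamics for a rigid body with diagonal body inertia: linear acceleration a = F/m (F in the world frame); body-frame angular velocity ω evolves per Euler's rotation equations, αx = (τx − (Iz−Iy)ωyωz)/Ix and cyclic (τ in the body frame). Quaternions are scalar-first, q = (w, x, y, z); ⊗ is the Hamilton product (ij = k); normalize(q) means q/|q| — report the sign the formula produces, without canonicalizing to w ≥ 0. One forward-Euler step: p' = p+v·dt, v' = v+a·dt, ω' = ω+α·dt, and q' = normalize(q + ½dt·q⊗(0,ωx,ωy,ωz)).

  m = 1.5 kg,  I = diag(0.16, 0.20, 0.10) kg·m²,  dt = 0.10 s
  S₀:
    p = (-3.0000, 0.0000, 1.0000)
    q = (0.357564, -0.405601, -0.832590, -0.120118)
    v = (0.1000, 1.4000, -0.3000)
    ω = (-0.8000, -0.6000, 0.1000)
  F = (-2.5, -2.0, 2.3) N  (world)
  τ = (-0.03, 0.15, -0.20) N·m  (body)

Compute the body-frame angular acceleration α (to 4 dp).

α = (-0.2250, 0.7740, -2.1920)

gyro term ω×Iω = (0.0060, -0.0048, 0.0192)
angular accel α = (-0.2250, 0.7740, -2.1920)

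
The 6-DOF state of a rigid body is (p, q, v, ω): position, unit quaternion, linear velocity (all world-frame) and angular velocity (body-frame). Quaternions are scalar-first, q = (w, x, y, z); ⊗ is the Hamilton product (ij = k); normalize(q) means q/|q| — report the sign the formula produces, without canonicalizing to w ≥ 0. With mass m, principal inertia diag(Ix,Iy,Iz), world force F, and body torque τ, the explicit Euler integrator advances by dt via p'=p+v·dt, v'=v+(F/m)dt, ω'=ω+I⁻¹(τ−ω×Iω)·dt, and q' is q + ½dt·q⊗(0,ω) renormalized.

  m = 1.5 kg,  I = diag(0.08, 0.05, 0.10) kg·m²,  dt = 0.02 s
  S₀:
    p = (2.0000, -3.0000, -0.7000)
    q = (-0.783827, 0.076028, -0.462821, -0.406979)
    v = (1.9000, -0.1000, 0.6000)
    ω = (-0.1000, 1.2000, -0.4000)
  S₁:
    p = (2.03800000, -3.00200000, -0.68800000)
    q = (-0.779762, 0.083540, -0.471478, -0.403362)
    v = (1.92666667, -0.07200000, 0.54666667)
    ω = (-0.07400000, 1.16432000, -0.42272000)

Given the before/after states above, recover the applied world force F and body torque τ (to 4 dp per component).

F = (2.0000, 2.1000, -4.0000)
τ = (0.0800, -0.0900, -0.1100)

rate change Δω = (0.02600000, -0.03568000, -0.02272000)
ω₀×(Iω₀) = (-0.0240, -0.0008, 0.0036)
τ = I·(Δω/dt) + ω₀×(Iω₀) = (0.0800, -0.0900, -0.1100)
Δv = v₁−v₀ = (0.02666667, 0.02800000, -0.05333333)
m·(v₁−v₀)/dt = (2.0000, 2.1000, -4.0000)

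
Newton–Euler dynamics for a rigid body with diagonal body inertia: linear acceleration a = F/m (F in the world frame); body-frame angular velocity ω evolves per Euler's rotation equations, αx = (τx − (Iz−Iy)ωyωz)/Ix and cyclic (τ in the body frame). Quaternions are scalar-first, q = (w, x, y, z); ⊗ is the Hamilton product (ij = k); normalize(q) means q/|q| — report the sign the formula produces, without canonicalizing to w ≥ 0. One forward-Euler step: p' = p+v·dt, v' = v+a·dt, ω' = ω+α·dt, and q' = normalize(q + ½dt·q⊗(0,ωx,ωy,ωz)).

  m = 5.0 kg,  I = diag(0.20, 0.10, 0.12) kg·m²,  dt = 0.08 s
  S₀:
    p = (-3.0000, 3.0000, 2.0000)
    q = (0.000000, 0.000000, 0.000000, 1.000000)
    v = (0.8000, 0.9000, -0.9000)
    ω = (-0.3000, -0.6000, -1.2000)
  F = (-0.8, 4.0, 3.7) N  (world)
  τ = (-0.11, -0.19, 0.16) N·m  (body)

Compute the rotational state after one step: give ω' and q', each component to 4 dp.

precession coupling ω×(Iω) = (0.0144, 0.0288, -0.0180)
(τ − ω×Iω)/I = (-0.6220, -2.1880, 1.4833)
new body rate ω' = (-0.3498, -0.7750, -1.0813)
2q̇ = q⊗(0,ω) = (1.2000000, 0.6000000, -0.3000000, 0.0000000)
updated quaternion q' = (0.0479, 0.0240, -0.0120, 0.9985)

ω' = (-0.3498, -0.7750, -1.0813)
q' = (0.0479, 0.0240, -0.0120, 0.9985)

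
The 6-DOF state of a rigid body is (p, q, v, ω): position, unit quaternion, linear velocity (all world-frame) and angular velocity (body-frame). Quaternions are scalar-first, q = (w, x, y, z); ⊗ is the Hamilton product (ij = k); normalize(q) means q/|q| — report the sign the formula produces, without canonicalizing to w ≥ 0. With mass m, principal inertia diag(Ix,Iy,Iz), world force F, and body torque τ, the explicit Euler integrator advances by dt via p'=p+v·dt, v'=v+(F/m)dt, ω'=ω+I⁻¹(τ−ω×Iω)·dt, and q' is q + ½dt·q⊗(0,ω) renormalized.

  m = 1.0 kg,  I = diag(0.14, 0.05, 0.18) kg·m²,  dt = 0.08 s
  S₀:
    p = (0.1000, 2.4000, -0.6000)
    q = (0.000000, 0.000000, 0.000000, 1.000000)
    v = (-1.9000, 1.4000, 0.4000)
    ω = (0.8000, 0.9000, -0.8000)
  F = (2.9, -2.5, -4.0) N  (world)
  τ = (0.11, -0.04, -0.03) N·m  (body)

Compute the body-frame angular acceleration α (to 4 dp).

ω×(Iω) gyroscopic = (-0.0936, 0.0256, -0.0648)
α = I⁻¹(τ − ω×Iω) = (1.4543, -1.3120, 0.1933)

α = (1.4543, -1.3120, 0.1933)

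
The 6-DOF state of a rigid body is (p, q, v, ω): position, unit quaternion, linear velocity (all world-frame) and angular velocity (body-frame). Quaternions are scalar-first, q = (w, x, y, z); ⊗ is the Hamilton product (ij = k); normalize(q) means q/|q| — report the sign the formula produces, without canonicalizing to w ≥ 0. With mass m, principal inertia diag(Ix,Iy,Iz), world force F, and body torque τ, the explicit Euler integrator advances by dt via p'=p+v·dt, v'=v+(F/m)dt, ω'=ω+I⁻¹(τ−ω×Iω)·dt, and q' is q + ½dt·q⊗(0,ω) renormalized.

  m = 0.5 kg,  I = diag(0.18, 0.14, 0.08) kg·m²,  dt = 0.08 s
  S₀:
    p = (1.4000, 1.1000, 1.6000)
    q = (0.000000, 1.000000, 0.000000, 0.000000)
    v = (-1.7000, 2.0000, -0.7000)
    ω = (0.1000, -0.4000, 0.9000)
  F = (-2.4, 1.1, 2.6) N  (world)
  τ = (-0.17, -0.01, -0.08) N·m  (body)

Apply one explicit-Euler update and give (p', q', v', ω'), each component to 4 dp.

p' = (1.2640, 1.2600, 1.5440)
q' = (-0.0040, 0.9992, -0.0360, -0.0160)
v' = (-2.0840, 2.1760, -0.2840)
ω' = (0.0148, -0.4109, 0.8184)

a = F/m = (-4.8000, 2.2000, 5.2000)
p + v·dt = (1.2640, 1.2600, 1.5440)
new velocity v' = (-2.0840, 2.1760, -0.2840)
α = I⁻¹(τ − ω×Iω) = (-1.0644, -0.1357, -1.0200)
new body rate ω' = (0.0148, -0.4109, 0.8184)
Hamilton product q⊗(0,ω) = (-0.1000000, 0.0000000, -0.9000000, -0.4000000)
q' = normalize(q + ½dt·q⊗(0,ω)) = (-0.0040, 0.9992, -0.0360, -0.0160)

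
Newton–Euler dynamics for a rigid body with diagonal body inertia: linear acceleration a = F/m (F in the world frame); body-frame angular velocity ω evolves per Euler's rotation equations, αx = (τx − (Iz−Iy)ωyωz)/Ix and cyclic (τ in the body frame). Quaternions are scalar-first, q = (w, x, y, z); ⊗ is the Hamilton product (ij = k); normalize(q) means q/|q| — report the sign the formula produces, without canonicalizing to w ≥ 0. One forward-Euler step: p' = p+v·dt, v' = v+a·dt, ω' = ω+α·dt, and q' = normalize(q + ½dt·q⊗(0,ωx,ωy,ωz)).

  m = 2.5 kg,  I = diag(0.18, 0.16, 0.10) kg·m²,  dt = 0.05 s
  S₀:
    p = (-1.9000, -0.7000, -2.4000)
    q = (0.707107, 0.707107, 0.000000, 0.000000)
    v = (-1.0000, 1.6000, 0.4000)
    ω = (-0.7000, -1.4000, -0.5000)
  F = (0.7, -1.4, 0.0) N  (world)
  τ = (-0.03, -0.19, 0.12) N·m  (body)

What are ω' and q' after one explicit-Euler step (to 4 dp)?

ω' = (-0.6967, -1.4681, -0.4302)
q' = (0.7189, 0.6941, -0.0159, -0.0336)

angular accel α = (0.0667, -1.3625, 1.3960)
ω + α·dt = (-0.6967, -1.4681, -0.4302)
Hamilton product q⊗(0,ω) = (0.4949749, -0.4949749, -0.6363963, -1.3435033)
updated quaternion q' = (0.7189, 0.6941, -0.0159, -0.0336)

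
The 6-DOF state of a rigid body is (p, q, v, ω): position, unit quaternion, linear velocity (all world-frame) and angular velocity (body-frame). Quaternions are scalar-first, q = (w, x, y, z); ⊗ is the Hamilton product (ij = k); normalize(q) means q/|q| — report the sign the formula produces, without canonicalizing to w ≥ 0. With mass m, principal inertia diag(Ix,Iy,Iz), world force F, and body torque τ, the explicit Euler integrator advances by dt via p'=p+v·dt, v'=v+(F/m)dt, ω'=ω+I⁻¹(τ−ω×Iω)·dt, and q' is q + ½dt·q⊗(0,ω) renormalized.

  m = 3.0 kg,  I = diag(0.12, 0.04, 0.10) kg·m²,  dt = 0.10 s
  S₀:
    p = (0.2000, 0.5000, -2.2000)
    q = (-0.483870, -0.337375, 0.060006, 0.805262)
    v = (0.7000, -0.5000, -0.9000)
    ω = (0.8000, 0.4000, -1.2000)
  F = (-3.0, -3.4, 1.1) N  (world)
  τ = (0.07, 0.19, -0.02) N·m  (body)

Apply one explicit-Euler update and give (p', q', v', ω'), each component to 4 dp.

gyro term ω×Iω = (-0.0288, -0.0192, -0.0256)
(τ − ω×Iω)/I = (0.8233, 5.2300, 0.0560)
ω' = ω + α·dt = (0.8823, 0.9230, -1.1944)
2q̇ = q⊗(0,ω) = (1.2122120, -0.7812080, 0.0458116, 0.3976892)
q + ½dt·q⊗(0,ω), renormalized = (-0.4221, -0.3754, 0.0621, 0.8228)
a = (-1.0000, -1.1333, 0.3667)
new position p' = (0.2700, 0.4500, -2.2900)
v' = v + a·dt = (0.6000, -0.6133, -0.8633)

p' = (0.2700, 0.4500, -2.2900)
q' = (-0.4221, -0.3754, 0.0621, 0.8228)
v' = (0.6000, -0.6133, -0.8633)
ω' = (0.8823, 0.9230, -1.1944)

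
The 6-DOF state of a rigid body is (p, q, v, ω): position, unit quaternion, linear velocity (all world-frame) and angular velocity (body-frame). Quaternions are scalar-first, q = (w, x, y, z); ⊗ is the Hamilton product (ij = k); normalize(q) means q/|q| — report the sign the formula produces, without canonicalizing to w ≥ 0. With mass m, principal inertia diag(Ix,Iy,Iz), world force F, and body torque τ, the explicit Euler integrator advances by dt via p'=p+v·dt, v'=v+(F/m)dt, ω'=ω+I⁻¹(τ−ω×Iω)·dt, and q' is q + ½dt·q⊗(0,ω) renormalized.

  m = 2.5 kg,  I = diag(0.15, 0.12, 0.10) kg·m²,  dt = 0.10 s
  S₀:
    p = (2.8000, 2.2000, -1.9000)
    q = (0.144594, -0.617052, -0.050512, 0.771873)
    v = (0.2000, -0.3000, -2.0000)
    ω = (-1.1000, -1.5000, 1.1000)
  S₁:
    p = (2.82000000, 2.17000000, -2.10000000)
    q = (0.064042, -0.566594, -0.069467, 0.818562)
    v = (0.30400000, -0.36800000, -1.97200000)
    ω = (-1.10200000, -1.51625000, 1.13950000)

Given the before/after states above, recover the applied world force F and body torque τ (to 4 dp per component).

F = (2.6000, -1.7000, 0.7000)
τ = (0.0300, -0.0800, -0.0100)

velocity change Δv = (0.10400000, -0.06800000, 0.02800000)
F = m·Δv/dt = (2.6000, -1.7000, 0.7000)
Δω = ω₁−ω₀ = (-0.00200000, -0.01625000, 0.03950000)
I·α + gyro = (0.0300, -0.0800, -0.0100)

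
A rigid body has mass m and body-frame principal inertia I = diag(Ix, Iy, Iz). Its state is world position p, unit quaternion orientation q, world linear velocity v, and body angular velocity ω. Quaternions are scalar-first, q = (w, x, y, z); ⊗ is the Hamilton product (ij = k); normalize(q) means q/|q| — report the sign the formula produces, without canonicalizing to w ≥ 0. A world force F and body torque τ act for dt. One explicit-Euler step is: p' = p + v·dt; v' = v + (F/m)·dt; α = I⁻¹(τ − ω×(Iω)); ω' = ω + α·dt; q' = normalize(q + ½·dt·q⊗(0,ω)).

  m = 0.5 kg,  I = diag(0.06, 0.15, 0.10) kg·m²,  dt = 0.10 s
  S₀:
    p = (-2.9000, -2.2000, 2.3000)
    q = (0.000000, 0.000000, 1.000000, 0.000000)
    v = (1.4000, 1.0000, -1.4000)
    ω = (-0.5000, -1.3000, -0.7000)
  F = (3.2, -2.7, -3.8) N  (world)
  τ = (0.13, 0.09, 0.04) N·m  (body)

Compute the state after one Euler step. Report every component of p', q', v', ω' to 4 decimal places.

p' = (-2.7600, -2.1000, 2.1600)
q' = (0.0648, -0.0349, 0.9970, 0.0249)
v' = (2.0400, 0.4600, -2.1600)
ω' = (-0.2075, -1.2307, -0.7185)

precession coupling ω×(Iω) = (-0.0455, -0.0140, 0.0585)
α = I⁻¹(τ − ω×Iω) = (2.9250, 0.6933, -0.1850)
new body rate ω' = (-0.2075, -1.2307, -0.7185)
q⊗(0,ω) = (1.3000000, -0.7000000, 0.0000000, 0.5000000)
updated quaternion q' = (0.0648, -0.0349, 0.9970, 0.0249)
linear accel F/m = (6.4000, -5.4000, -7.6000)
p' = p + v·dt = (-2.7600, -2.1000, 2.1600)
new velocity v' = (2.0400, 0.4600, -2.1600)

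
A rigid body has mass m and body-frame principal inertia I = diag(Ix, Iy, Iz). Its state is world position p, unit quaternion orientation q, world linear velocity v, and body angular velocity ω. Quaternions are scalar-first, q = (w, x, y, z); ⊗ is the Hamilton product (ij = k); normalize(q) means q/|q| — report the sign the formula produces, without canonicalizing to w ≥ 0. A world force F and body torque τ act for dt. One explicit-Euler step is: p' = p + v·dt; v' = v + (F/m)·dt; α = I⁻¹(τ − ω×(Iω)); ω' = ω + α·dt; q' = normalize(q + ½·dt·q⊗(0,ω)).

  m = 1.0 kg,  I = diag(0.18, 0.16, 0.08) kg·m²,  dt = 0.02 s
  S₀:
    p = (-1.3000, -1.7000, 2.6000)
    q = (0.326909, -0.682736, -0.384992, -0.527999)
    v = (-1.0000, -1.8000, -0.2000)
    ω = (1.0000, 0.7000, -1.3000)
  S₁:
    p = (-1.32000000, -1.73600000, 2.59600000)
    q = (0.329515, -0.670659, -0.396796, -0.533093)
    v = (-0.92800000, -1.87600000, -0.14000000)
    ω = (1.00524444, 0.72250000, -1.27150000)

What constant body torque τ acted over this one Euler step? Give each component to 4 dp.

ω₁ − ω₀ = (0.00524444, 0.02250000, 0.02850000)
I·α + gyro = (0.1200, 0.0500, 0.1000)

τ = (0.1200, 0.0500, 0.1000)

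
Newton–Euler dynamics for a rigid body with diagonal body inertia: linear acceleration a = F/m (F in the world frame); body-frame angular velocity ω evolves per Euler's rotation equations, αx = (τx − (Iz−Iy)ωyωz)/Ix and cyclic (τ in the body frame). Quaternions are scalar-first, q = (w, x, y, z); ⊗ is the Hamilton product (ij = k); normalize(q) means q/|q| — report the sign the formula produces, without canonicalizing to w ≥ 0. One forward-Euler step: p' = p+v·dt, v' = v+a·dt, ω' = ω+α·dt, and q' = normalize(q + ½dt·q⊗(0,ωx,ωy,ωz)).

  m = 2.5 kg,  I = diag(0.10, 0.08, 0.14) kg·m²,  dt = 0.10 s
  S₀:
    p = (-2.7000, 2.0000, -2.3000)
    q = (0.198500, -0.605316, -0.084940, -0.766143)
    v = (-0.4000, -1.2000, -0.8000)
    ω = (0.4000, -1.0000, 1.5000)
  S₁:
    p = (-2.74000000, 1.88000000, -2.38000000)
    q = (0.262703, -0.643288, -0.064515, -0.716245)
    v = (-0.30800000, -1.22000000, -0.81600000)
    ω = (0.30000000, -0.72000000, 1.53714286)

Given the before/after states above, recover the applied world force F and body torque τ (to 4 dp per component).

rate change Δω = (-0.10000000, 0.28000000, 0.03714286)
I·α + gyro = (-0.1900, 0.2000, 0.0600)
v₁ − v₀ = (0.09200000, -0.02000000, -0.01600000)
applied force F = (2.3000, -0.5000, -0.4000)

F = (2.3000, -0.5000, -0.4000)
τ = (-0.1900, 0.2000, 0.0600)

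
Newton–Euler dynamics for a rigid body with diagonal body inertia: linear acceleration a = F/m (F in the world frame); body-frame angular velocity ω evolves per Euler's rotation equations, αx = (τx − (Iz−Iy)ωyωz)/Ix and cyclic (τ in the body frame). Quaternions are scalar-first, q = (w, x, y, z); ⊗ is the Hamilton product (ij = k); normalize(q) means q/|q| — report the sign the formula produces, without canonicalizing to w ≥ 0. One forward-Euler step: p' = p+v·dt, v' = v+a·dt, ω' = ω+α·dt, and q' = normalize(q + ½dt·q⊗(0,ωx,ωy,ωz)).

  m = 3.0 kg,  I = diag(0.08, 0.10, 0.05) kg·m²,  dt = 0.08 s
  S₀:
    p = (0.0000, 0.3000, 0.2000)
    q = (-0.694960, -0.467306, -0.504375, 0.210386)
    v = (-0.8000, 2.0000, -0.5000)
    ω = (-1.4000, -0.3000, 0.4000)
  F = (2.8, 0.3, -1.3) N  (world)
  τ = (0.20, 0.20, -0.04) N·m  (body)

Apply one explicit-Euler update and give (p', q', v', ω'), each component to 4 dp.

ω×(Iω) gyroscopic = (0.0060, -0.0168, 0.0084)
α = I⁻¹(τ − ω×Iω) = (2.4250, 2.1680, -0.9680)
ω + α·dt = (-1.2060, -0.1266, 0.3226)
2q̇ = q⊗(0,ω) = (-0.8896953, 0.8343098, 0.1008700, -0.8439172)
q' = normalize(q + ½dt·q⊗(0,ω)) = (-0.7293, -0.4332, -0.4995, 0.1763)
a = (0.9333, 0.1000, -0.4333)
p + v·dt = (-0.0640, 0.4600, 0.1600)
v + (F/m)dt = (-0.7253, 2.0080, -0.5347)

p' = (-0.0640, 0.4600, 0.1600)
q' = (-0.7293, -0.4332, -0.4995, 0.1763)
v' = (-0.7253, 2.0080, -0.5347)
ω' = (-1.2060, -0.1266, 0.3226)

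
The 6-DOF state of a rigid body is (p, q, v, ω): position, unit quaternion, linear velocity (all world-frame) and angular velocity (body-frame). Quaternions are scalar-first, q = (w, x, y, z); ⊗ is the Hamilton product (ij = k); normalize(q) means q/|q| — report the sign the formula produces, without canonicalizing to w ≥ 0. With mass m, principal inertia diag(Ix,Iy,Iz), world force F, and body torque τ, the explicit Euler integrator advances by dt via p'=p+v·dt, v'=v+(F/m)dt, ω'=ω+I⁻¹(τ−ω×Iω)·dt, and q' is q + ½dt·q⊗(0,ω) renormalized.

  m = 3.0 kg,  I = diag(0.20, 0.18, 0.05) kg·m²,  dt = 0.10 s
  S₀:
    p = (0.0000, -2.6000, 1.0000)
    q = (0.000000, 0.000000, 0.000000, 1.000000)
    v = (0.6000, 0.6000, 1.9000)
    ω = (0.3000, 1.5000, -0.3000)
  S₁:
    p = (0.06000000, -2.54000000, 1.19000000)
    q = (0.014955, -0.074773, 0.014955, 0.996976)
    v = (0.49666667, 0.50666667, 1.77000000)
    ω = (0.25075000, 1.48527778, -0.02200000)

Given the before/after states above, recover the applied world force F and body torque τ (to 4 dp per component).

ω₁ − ω₀ = (-0.04925000, -0.01472222, 0.27800000)
gyro term ω₀×Iω₀ = (0.0585, -0.0135, -0.0090)
applied torque τ = (-0.0400, -0.0400, 0.1300)
Δv = v₁−v₀ = (-0.10333333, -0.09333333, -0.13000000)
m·(v₁−v₀)/dt = (-3.1000, -2.8000, -3.9000)

F = (-3.1000, -2.8000, -3.9000)
τ = (-0.0400, -0.0400, 0.1300)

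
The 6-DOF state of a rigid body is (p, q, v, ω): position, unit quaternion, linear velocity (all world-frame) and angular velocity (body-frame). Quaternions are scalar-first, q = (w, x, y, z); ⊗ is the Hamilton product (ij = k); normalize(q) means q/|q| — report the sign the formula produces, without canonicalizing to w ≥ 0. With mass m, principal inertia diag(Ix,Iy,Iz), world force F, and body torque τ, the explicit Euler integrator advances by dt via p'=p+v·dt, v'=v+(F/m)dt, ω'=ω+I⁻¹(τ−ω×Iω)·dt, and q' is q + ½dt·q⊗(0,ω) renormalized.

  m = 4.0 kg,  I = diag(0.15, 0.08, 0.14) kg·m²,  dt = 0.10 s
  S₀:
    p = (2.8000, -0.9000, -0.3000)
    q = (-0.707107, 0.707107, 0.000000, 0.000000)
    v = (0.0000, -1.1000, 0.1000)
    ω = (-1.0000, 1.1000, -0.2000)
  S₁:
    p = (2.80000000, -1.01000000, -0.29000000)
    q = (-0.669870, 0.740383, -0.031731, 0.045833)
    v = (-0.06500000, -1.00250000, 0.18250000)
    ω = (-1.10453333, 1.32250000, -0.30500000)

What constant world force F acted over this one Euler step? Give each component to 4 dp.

v₁ − v₀ = (-0.06500000, 0.09750000, 0.08250000)
F = m·Δv/dt = (-2.6000, 3.9000, 3.3000)

F = (-2.6000, 3.9000, 3.3000)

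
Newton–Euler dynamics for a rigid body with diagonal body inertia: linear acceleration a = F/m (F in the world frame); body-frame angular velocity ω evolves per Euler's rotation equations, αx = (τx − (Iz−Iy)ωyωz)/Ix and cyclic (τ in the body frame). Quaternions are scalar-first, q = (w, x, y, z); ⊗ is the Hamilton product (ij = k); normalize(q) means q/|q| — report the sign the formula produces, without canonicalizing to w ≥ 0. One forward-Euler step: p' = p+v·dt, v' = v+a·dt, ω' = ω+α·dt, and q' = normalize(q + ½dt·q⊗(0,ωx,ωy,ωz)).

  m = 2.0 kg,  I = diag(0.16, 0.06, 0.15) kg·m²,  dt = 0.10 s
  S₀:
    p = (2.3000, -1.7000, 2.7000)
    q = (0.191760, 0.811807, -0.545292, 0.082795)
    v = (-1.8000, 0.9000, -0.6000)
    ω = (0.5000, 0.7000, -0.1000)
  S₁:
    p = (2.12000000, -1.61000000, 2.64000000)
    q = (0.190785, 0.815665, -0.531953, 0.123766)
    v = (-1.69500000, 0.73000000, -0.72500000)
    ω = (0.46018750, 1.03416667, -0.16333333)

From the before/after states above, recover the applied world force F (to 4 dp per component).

F = (2.1000, -3.4000, -2.5000)

velocity change Δv = (0.10500000, -0.17000000, -0.12500000)
m·(v₁−v₀)/dt = (2.1000, -3.4000, -2.5000)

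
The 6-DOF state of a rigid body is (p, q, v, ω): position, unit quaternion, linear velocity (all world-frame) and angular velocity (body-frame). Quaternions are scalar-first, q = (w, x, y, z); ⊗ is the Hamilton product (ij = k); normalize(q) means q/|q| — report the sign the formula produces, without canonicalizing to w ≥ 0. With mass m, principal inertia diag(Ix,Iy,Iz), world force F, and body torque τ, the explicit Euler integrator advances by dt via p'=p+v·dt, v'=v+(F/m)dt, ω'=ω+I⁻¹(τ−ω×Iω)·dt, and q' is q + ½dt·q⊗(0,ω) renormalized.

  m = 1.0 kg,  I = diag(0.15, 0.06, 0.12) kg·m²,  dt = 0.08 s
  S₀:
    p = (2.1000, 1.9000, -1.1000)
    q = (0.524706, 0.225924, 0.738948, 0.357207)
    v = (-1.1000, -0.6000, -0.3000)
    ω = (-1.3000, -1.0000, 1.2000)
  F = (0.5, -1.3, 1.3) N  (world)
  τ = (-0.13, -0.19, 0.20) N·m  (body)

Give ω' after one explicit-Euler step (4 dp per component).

precession coupling ω×(Iω) = (-0.0720, -0.0468, -0.1170)
(τ − ω×Iω)/I = (-0.3867, -2.3867, 2.6417)
ω + α·dt = (-1.3309, -1.1909, 1.4113)

ω' = (-1.3309, -1.1909, 1.4113)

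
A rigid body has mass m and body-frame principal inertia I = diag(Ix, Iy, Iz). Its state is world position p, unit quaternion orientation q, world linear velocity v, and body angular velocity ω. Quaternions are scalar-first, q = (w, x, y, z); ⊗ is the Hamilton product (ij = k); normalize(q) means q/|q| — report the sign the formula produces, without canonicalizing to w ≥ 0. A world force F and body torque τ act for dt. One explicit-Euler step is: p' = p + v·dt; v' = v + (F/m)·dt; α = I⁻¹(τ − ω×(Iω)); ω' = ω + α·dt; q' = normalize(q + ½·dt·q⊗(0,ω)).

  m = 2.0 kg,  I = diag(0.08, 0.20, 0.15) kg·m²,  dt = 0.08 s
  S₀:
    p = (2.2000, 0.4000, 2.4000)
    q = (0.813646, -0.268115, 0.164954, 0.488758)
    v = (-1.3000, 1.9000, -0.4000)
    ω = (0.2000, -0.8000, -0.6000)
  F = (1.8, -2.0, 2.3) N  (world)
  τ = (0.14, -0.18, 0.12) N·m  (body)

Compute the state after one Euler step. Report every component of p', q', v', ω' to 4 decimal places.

p' = (2.0960, 0.5520, 2.3680)
q' = (0.8321, -0.2497, 0.1363, 0.4761)
v' = (-1.2280, 1.8200, -0.3080)
ω' = (0.3640, -0.8754, -0.5258)

linear accel F/m = (0.9000, -1.0000, 1.1500)
p' = p + v·dt = (2.0960, 0.5520, 2.3680)
v' = v + a·dt = (-1.2280, 1.8200, -0.3080)
(τ − ω×Iω)/I = (2.0500, -0.9420, 0.9280)
ω + α·dt = (0.3640, -0.8754, -0.5258)
Hamilton product q⊗(0,ω) = (0.4788410, 0.4547632, -0.7140342, -0.3066864)
q + ½dt·q⊗(0,ω), renormalized = (0.8321, -0.2497, 0.1363, 0.4761)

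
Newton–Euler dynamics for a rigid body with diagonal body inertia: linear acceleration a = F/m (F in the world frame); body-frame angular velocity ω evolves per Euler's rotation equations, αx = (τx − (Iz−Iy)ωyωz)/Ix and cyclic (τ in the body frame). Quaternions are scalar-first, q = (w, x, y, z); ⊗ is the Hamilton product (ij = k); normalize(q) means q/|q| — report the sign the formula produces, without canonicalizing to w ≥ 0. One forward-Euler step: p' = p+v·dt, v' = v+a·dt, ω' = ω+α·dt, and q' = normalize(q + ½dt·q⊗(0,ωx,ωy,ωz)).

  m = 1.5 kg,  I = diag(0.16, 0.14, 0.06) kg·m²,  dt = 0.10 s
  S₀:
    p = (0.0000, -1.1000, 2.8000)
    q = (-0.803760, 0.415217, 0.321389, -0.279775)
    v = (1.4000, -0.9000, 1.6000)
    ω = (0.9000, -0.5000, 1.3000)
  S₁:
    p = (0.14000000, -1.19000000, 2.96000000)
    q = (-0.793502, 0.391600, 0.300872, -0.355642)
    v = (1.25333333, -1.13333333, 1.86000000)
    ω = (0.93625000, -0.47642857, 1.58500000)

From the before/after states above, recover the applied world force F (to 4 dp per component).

Δv = v₁−v₀ = (-0.14666667, -0.23333333, 0.26000000)
F = m·Δv/dt = (-2.2000, -3.5000, 3.9000)

F = (-2.2000, -3.5000, 3.9000)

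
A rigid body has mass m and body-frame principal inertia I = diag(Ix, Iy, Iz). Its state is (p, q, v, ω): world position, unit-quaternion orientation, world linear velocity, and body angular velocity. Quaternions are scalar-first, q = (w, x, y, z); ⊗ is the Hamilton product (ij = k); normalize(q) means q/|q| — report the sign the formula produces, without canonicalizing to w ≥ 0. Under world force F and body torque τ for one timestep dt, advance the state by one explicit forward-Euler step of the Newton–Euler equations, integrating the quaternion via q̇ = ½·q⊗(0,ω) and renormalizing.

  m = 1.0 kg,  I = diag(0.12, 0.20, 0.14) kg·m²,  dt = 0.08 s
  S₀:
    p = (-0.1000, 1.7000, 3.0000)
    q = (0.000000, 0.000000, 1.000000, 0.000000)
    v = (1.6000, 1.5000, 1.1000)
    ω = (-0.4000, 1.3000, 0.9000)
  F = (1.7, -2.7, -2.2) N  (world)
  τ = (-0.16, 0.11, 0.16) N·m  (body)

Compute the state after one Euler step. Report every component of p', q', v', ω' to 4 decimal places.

p' = (0.0280, 1.8200, 3.0880)
q' = (-0.0519, 0.0359, 0.9979, 0.0160)
v' = (1.7360, 1.2840, 0.9240)
ω' = (-0.4599, 1.3411, 1.0152)

gyro term ω×Iω = (-0.0702, 0.0072, -0.0416)
angular accel α = (-0.7483, 0.5140, 1.4400)
new body rate ω' = (-0.4599, 1.3411, 1.0152)
q⊗(0,ω) = (-1.3000000, 0.9000000, 0.0000000, 0.4000000)
q + ½dt·q⊗(0,ω), renormalized = (-0.0519, 0.0359, 0.9979, 0.0160)
a = F/m = (1.7000, -2.7000, -2.2000)
p' = p + v·dt = (0.0280, 1.8200, 3.0880)
v + (F/m)dt = (1.7360, 1.2840, 0.9240)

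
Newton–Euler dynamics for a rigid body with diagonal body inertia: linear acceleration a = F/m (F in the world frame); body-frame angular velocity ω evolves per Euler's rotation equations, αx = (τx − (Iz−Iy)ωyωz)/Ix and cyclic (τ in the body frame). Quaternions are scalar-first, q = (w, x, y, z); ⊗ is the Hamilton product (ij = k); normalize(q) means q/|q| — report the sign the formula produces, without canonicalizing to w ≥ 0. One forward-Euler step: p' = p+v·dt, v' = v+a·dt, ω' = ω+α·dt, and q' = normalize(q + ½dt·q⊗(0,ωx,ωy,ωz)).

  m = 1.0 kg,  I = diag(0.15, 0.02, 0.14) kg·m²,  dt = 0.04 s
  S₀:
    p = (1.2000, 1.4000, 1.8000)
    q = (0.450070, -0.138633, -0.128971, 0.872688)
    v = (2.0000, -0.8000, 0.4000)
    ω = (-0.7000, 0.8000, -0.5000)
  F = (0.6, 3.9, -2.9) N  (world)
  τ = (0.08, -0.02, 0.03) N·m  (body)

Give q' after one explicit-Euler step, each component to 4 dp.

Hamilton product q⊗(0,ω) = (0.4424777, -0.9487139, -0.3201421, -0.4262211)
updated quaternion q' = (0.4588, -0.1576, -0.1353, 0.8639)

q' = (0.4588, -0.1576, -0.1353, 0.8639)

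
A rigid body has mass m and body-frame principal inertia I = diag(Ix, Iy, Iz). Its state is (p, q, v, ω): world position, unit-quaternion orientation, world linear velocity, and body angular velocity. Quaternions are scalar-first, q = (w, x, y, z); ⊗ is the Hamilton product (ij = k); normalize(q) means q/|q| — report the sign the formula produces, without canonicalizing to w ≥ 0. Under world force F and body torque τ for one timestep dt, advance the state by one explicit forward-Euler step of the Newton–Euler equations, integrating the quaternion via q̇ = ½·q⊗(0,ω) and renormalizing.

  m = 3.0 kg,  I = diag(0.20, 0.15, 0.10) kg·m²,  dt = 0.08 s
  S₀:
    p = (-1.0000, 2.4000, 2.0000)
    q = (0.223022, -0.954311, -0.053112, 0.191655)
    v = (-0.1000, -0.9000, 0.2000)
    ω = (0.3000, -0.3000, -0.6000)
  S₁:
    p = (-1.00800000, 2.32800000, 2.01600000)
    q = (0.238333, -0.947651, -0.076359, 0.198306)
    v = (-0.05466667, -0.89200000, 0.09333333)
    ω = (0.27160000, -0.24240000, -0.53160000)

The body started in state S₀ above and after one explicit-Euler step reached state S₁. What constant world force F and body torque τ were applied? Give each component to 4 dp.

v₁ − v₀ = (0.04533333, 0.00800000, -0.10666667)
m·(v₁−v₀)/dt = (1.7000, 0.3000, -4.0000)
Δω = ω₁−ω₀ = (-0.02840000, 0.05760000, 0.06840000)
I·α + gyro = (-0.0800, 0.0900, 0.0900)

F = (1.7000, 0.3000, -4.0000)
τ = (-0.0800, 0.0900, 0.0900)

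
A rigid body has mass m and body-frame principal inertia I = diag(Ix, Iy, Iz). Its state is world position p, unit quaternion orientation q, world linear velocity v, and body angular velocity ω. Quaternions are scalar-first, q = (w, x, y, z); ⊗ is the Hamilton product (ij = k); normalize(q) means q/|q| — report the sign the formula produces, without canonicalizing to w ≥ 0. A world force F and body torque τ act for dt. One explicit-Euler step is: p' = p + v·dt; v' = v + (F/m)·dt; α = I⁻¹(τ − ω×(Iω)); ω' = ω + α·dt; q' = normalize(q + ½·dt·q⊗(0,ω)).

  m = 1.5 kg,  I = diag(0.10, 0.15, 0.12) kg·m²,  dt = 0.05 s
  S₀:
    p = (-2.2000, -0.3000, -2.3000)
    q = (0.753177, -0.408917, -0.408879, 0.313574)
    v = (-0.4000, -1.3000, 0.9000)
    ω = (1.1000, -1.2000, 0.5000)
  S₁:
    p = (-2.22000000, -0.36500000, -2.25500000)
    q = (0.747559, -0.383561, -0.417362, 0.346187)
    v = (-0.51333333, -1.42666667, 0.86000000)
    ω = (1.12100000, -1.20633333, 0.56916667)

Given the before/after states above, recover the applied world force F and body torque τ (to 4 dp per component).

F = (-3.4000, -3.8000, -1.2000)
τ = (0.0600, -0.0300, 0.1000)

velocity change Δv = (-0.11333333, -0.12666667, -0.04000000)
m·(v₁−v₀)/dt = (-3.4000, -3.8000, -1.2000)
Δω = ω₁−ω₀ = (0.02100000, -0.00633333, 0.06916667)
τ = I·(Δω/dt) + ω₀×(Iω₀) = (0.0600, -0.0300, 0.1000)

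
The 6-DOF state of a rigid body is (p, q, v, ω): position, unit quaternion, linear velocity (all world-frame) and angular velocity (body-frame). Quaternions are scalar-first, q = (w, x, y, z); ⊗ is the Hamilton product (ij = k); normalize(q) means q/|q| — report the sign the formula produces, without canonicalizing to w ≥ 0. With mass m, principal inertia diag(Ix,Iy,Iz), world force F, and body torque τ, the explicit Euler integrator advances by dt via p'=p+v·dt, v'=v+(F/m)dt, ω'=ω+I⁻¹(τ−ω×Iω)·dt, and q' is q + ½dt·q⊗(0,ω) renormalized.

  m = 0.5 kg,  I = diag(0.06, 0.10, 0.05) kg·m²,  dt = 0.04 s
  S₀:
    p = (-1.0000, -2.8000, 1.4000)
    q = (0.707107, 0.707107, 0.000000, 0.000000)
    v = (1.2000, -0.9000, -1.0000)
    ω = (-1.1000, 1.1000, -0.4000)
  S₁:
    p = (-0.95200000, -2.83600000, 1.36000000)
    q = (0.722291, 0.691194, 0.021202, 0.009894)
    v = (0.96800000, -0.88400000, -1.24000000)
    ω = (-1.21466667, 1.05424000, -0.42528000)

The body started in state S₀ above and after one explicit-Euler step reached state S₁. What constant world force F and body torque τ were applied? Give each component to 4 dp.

v₁ − v₀ = (-0.23200000, 0.01600000, -0.24000000)
m·(v₁−v₀)/dt = (-2.9000, 0.2000, -3.0000)
rate change Δω = (-0.11466667, -0.04576000, -0.02528000)
I·α + gyro = (-0.1500, -0.1100, -0.0800)

F = (-2.9000, 0.2000, -3.0000)
τ = (-0.1500, -0.1100, -0.0800)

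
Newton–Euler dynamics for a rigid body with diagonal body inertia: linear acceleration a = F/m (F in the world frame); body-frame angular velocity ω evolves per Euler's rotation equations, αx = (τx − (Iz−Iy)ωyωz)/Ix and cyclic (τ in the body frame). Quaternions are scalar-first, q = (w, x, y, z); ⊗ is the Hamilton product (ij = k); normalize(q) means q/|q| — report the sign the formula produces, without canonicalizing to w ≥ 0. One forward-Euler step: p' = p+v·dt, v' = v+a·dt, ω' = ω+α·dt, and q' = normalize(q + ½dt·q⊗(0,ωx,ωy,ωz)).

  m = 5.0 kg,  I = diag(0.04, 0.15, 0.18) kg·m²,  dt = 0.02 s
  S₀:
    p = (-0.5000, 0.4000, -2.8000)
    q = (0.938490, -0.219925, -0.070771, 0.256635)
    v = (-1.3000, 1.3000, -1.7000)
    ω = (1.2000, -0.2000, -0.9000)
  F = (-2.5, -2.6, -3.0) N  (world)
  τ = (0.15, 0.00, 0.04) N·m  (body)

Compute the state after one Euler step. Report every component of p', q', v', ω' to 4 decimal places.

precession coupling ω×(Iω) = (0.0054, 0.1512, -0.0264)
(τ − ω×Iω)/I = (3.6150, -1.0080, 0.3689)
new body rate ω' = (1.2723, -0.2202, -0.8926)
q⊗(0,ω) = (0.4807273, 1.2412089, -0.0776685, -0.7157308)
q' = normalize(q + ½dt·q⊗(0,ω)) = (0.9432, -0.2075, -0.0715, 0.2494)
p + v·dt = (-0.5260, 0.4260, -2.8340)
v + (F/m)dt = (-1.3100, 1.2896, -1.7120)

p' = (-0.5260, 0.4260, -2.8340)
q' = (0.9432, -0.2075, -0.0715, 0.2494)
v' = (-1.3100, 1.2896, -1.7120)
ω' = (1.2723, -0.2202, -0.8926)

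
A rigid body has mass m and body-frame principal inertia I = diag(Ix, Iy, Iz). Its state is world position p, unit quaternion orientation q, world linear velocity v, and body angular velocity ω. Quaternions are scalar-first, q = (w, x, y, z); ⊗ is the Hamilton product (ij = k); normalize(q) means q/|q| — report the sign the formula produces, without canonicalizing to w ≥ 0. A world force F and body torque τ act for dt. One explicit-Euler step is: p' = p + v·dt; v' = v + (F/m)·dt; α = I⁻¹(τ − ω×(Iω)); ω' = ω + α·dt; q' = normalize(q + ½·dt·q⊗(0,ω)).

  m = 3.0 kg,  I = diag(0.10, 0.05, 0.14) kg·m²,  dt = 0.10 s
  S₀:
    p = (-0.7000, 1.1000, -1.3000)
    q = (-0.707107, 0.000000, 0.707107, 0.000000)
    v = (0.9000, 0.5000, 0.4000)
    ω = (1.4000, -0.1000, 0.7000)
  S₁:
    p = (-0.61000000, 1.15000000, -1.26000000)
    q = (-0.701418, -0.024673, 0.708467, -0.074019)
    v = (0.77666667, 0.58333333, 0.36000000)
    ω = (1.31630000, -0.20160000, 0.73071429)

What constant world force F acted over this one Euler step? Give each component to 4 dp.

velocity change Δv = (-0.12333333, 0.08333333, -0.04000000)
applied force F = (-3.7000, 2.5000, -1.2000)

F = (-3.7000, 2.5000, -1.2000)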